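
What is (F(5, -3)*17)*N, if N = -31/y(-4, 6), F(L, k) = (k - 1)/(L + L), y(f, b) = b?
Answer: 527/15 ≈ 35.133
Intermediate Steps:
F(L, k) = (-1 + k)/(2*L) (F(L, k) = (-1 + k)/((2*L)) = (-1 + k)*(1/(2*L)) = (-1 + k)/(2*L))
N = -31/6 ≈ -5.1667
(F(5, -3)*17)*N = (((½)*(-1 - 3)/5)*17)*(-31/6) = (((½)*(⅕)*(-4))*17)*(-31/6) = -⅖*17*(-31/6) = -34/5*(-31/6) = 527/15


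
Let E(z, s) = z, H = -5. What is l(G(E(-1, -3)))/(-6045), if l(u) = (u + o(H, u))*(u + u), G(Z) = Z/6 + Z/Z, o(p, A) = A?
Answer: -5/10881 ≈ -0.00045952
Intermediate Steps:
G(Z) = 1 + Z/6 (G(Z) = Z*(1/6) + 1 = Z/6 + 1 = 1 + Z/6)
l(u) = 4*u**2 (l(u) = (u + u)*(u + u) = (2*u)*(2*u) = 4*u**2)
l(G(E(-1, -3)))/(-6045) = (4*(1 + (1/6)*(-1))**2)/(-6045) = (4*(1 - 1/6)**2)*(-1/6045) = (4*(5/6)**2)*(-1/6045) = (4*(25/36))*(-1/6045) = (25/9)*(-1/6045) = -5/10881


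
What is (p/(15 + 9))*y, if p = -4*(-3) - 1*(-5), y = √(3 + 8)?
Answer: 17*√11/24 ≈ 2.3493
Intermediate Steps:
y = √11 ≈ 3.3166
p = 17 (p = 12 + 5 = 17)
(p/(15 + 9))*y = (17/(15 + 9))*√11 = (17/24)*√11 = (17*(1/24))*√11 = 17*√11/24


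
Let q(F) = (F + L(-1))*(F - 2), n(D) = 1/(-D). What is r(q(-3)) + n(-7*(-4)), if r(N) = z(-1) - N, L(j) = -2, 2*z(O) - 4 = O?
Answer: -659/28 ≈ -23.536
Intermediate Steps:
z(O) = 2 + O/2
n(D) = -1/D
q(F) = (-2 + F)**2 (q(F) = (F - 2)*(F - 2) = (-2 + F)*(-2 + F) = (-2 + F)**2)
r(N) = 3/2 - N (r(N) = (2 + (1/2)*(-1)) - N = (2 - 1/2) - N = 3/2 - N)
r(q(-3)) + n(-7*(-4)) = (3/2 - (4 + (-3)**2 - 4*(-3))) - 1/((-7*(-4))) = (3/2 - (4 + 9 + 12)) - 1/28 = (3/2 - 1*25) - 1*1/28 = (3/2 - 25) - 1/28 = -47/2 - 1/28 = -659/28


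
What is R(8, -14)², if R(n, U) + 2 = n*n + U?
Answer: 2304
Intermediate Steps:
R(n, U) = -2 + U + n² (R(n, U) = -2 + (n*n + U) = -2 + (n² + U) = -2 + (U + n²) = -2 + U + n²)
R(8, -14)² = (-2 - 14 + 8²)² = (-2 - 14 + 64)² = 48² = 2304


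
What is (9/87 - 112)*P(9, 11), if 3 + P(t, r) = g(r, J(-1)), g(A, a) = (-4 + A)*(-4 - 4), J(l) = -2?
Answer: 191455/29 ≈ 6601.9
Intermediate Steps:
g(A, a) = 32 - 8*A (g(A, a) = (-4 + A)*(-8) = 32 - 8*A)
P(t, r) = 29 - 8*r (P(t, r) = -3 + (32 - 8*r) = 29 - 8*r)
(9/87 - 112)*P(9, 11) = (9/87 - 112)*(29 - 8*11) = (9*(1/87) - 112)*(29 - 88) = (3/29 - 112)*(-59) = -3245/29*(-59) = 191455/29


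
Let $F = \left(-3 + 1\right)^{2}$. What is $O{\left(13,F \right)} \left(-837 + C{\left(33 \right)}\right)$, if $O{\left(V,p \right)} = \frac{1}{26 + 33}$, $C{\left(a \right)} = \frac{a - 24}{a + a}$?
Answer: $- \frac{18411}{1298} \approx -14.184$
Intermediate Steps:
$F = 4$ ($F = \left(-2\right)^{2} = 4$)
$C{\left(a \right)} = \frac{-24 + a}{2 a}$
$O{\left(V,p \right)} = \frac{1}{59}$
$O{\left(13,F \right)} \left(-837 + C{\left(33 \right)}\right) = \frac{-837 + \frac{-24 + 33}{2 \cdot 33}}{59} = \frac{-837 + \frac{1}{2} \cdot \frac{1}{33} \cdot 9}{59} = \frac{-837 + \frac{3}{22}}{59} = \frac{1}{59} \left(- \frac{18411}{22}\right) = - \frac{18411}{1298}$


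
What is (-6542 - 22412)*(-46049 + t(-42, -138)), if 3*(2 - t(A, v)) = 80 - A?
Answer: 4003266902/3 ≈ 1.3344e+9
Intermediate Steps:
t(A, v) = -74/3 + A/3 (t(A, v) = 2 - (80 - A)/3 = 2 + (-80/3 + A/3) = -74/3 + A/3)
(-6542 - 22412)*(-46049 + t(-42, -138)) = (-6542 - 22412)*(-46049 + (-74/3 + (⅓)*(-42))) = -28954*(-46049 + (-74/3 - 14)) = -28954*(-46049 - 116/3) = -28954*(-138263/3) = 4003266902/3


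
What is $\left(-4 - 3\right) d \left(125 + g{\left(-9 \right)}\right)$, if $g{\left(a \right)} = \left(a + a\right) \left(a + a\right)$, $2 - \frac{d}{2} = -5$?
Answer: $-44002$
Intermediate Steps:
$d = 14$ ($d = 4 - -10 = 4 + 10 = 14$)
$g{\left(a \right)} = 4 a^{2}$ ($g{\left(a \right)} = 2 a 2 a = 4 a^{2}$)
$\left(-4 - 3\right) d \left(125 + g{\left(-9 \right)}\right) = \left(-4 - 3\right) 14 \left(125 + 4 \left(-9\right)^{2}\right) = \left(-7\right) 14 \left(125 + 4 \cdot 81\right) = - 98 \left(125 + 324\right) = \left(-98\right) 449 = -44002$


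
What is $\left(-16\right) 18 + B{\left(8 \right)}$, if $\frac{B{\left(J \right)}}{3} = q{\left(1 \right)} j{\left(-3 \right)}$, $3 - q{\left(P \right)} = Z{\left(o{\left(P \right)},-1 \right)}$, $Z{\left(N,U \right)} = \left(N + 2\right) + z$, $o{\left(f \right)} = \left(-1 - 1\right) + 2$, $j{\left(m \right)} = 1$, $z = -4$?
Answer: $-273$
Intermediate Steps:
$o{\left(f \right)} = 0$ ($o{\left(f \right)} = -2 + 2 = 0$)
$Z{\left(N,U \right)} = -2 + N$ ($Z{\left(N,U \right)} = \left(N + 2\right) - 4 = \left(2 + N\right) - 4 = -2 + N$)
$q{\left(P \right)} = 5$ ($q{\left(P \right)} = 3 - \left(-2 + 0\right) = 3 - -2 = 3 + 2 = 5$)
$B{\left(J \right)} = 15$ ($B{\left(J \right)} = 3 \cdot 5 \cdot 1 = 3 \cdot 5 = 15$)
$\left(-16\right) 18 + B{\left(8 \right)} = \left(-16\right) 18 + 15 = -288 + 15 = -273$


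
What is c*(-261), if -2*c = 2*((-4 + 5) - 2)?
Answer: -261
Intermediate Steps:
c = 1 (c = -((-4 + 5) - 2) = -(1 - 2) = -(-1) = -½*(-2) = 1)
c*(-261) = 1*(-261) = -261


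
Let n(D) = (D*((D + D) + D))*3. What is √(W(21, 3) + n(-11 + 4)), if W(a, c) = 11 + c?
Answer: √455 ≈ 21.331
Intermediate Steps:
n(D) = 9*D² (n(D) = (D*(2*D + D))*3 = (D*(3*D))*3 = (3*D²)*3 = 9*D²)
√(W(21, 3) + n(-11 + 4)) = √((11 + 3) + 9*(-11 + 4)²) = √(14 + 9*(-7)²) = √(14 + 9*49) = √(14 + 441) = √455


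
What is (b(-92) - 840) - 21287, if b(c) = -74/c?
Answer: -1017805/46 ≈ -22126.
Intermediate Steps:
(b(-92) - 840) - 21287 = (-74/(-92) - 840) - 21287 = (-74*(-1/92) - 840) - 21287 = (37/46 - 840) - 21287 = -38603/46 - 21287 = -1017805/46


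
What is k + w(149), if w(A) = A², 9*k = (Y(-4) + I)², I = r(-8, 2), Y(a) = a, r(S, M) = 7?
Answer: 22202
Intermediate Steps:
I = 7
k = 1 (k = (-4 + 7)²/9 = (⅑)*3² = (⅑)*9 = 1)
k + w(149) = 1 + 149² = 1 + 22201 = 22202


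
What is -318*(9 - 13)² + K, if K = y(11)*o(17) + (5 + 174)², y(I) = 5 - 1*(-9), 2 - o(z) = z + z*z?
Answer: 22697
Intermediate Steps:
o(z) = 2 - z - z² (o(z) = 2 - (z + z*z) = 2 - (z + z²) = 2 + (-z - z²) = 2 - z - z²)
y(I) = 14 (y(I) = 5 + 9 = 14)
K = 27785 (K = 14*(2 - 1*17 - 1*17²) + (5 + 174)² = 14*(2 - 17 - 1*289) + 179² = 14*(2 - 17 - 289) + 32041 = 14*(-304) + 32041 = -4256 + 32041 = 27785)
-318*(9 - 13)² + K = -318*(9 - 13)² + 27785 = -318*(-4)² + 27785 = -318*16 + 27785 = -5088 + 27785 = 22697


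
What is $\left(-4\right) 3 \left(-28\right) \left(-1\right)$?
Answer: $-336$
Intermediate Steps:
$\left(-4\right) 3 \left(-28\right) \left(-1\right) = \left(-12\right) \left(-28\right) \left(-1\right) = 336 \left(-1\right) = -336$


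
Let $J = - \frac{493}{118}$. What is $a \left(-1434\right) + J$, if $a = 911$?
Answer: $- \frac{154152625}{118} \approx -1.3064 \cdot 10^{6}$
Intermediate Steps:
$J = - \frac{493}{118}$ ($J = \left(-493\right) \frac{1}{118} = - \frac{493}{118} \approx -4.178$)
$a \left(-1434\right) + J = 911 \left(-1434\right) - \frac{493}{118} = -1306374 - \frac{493}{118} = - \frac{154152625}{118}$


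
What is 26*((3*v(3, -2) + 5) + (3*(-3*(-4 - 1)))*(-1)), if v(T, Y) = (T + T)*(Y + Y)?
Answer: -2912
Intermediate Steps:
v(T, Y) = 4*T*Y (v(T, Y) = (2*T)*(2*Y) = 4*T*Y)
26*((3*v(3, -2) + 5) + (3*(-3*(-4 - 1)))*(-1)) = 26*((3*(4*3*(-2)) + 5) + (3*(-3*(-4 - 1)))*(-1)) = 26*((3*(-24) + 5) + (3*(-3*(-5)))*(-1)) = 26*((-72 + 5) + (3*15)*(-1)) = 26*(-67 + 45*(-1)) = 26*(-67 - 45) = 26*(-112) = -2912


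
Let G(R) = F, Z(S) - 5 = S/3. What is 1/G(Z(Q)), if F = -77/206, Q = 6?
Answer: -206/77 ≈ -2.6753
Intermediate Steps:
Z(S) = 5 + S/3
F = -77/206 (F = -77*1/206 = -77/206 ≈ -0.37379)
G(R) = -77/206
1/G(Z(Q)) = 1/(-77/206) = -206/77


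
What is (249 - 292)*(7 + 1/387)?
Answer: -2710/9 ≈ -301.11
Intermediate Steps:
(249 - 292)*(7 + 1/387) = -43*(7 + 1/387) = -43*2710/387 = -2710/9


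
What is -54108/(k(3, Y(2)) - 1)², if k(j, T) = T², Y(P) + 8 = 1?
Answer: -1503/64 ≈ -23.484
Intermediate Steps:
Y(P) = -7 (Y(P) = -8 + 1 = -7)
-54108/(k(3, Y(2)) - 1)² = -54108/((-7)² - 1)² = -54108/(49 - 1)² = -54108/(48²) = -54108/2304 = -54108*1/2304 = -1503/64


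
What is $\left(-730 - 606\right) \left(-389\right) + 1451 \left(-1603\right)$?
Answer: $-1806249$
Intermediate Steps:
$\left(-730 - 606\right) \left(-389\right) + 1451 \left(-1603\right) = \left(-1336\right) \left(-389\right) - 2325953 = 519704 - 2325953 = -1806249$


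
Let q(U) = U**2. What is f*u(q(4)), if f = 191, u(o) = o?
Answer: 3056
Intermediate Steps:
f*u(q(4)) = 191*4**2 = 191*16 = 3056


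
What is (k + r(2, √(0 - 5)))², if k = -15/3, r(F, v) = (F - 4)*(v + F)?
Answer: 61 + 36*I*√5 ≈ 61.0 + 80.498*I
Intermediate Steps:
r(F, v) = (-4 + F)*(F + v)
k = -5 (k = -15*⅓ = -5)
(k + r(2, √(0 - 5)))² = (-5 + (2² - 4*2 - 4*√(0 - 5) + 2*√(0 - 5)))² = (-5 + (4 - 8 - 4*I*√5 + 2*√(-5)))² = (-5 + (4 - 8 - 4*I*√5 + 2*(I*√5)))² = (-5 + (4 - 8 - 4*I*√5 + 2*I*√5))² = (-5 + (-4 - 2*I*√5))² = (-9 - 2*I*√5)²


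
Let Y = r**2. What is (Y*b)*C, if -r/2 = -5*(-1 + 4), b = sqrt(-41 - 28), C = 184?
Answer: 165600*I*sqrt(69) ≈ 1.3756e+6*I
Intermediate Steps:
b = I*sqrt(69) (b = sqrt(-69) = I*sqrt(69) ≈ 8.3066*I)
r = 30 (r = -(-10)*(-1 + 4) = -(-10)*3 = -2*(-15) = 30)
Y = 900 (Y = 30**2 = 900)
(Y*b)*C = (900*(I*sqrt(69)))*184 = (900*I*sqrt(69))*184 = 165600*I*sqrt(69)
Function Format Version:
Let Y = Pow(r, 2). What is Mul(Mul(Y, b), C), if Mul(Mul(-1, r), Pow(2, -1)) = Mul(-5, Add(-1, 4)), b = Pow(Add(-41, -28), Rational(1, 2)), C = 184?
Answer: Mul(165600, I, Pow(69, Rational(1, 2))) ≈ Mul(1.3756e+6, I)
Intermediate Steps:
b = Mul(I, Pow(69, Rational(1, 2))) (b = Pow(-69, Rational(1, 2)) = Mul(I, Pow(69, Rational(1, 2))) ≈ Mul(8.3066, I))
r = 30 (r = Mul(-2, Mul(-5, Add(-1, 4))) = Mul(-2, Mul(-5, 3)) = Mul(-2, -15) = 30)
Y = 900 (Y = Pow(30, 2) = 900)
Mul(Mul(Y, b), C) = Mul(Mul(900, Mul(I, Pow(69, Rational(1, 2)))), 184) = Mul(Mul(900, I, Pow(69, Rational(1, 2))), 184) = Mul(165600, I, Pow(69, Rational(1, 2)))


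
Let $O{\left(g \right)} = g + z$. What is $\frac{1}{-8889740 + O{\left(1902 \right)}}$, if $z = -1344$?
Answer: $- \frac{1}{8889182} \approx -1.125 \cdot 10^{-7}$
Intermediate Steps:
$O{\left(g \right)} = -1344 + g$ ($O{\left(g \right)} = g - 1344 = -1344 + g$)
$\frac{1}{-8889740 + O{\left(1902 \right)}} = \frac{1}{-8889740 + \left(-1344 + 1902\right)} = \frac{1}{-8889740 + 558} = \frac{1}{-8889182} = - \frac{1}{8889182}$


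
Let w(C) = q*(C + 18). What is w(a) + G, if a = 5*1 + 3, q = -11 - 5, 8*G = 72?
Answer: -407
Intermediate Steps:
G = 9 (G = (⅛)*72 = 9)
q = -16
a = 8 (a = 5 + 3 = 8)
w(C) = -288 - 16*C (w(C) = -16*(C + 18) = -16*(18 + C) = -288 - 16*C)
w(a) + G = (-288 - 16*8) + 9 = (-288 - 128) + 9 = -416 + 9 = -407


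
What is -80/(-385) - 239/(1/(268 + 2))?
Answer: -4968794/77 ≈ -64530.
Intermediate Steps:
-80/(-385) - 239/(1/(268 + 2)) = -80*(-1/385) - 239/(1/270) = 16/77 - 239/1/270 = 16/77 - 239*270 = 16/77 - 64530 = -4968794/77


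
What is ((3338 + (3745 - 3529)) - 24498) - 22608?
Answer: -43552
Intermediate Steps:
((3338 + (3745 - 3529)) - 24498) - 22608 = ((3338 + 216) - 24498) - 22608 = (3554 - 24498) - 22608 = -20944 - 22608 = -43552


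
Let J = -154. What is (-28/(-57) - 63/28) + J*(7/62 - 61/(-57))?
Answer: -433393/2356 ≈ -183.95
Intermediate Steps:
(-28/(-57) - 63/28) + J*(7/62 - 61/(-57)) = (-28/(-57) - 63/28) - 154*(7/62 - 61/(-57)) = (-28*(-1/57) - 63*1/28) - 154*(7*(1/62) - 61*(-1/57)) = (28/57 - 9/4) - 154*(7/62 + 61/57) = -401/228 - 154*4181/3534 = -401/228 - 321937/1767 = -433393/2356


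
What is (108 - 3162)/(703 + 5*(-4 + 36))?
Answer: -3054/863 ≈ -3.5388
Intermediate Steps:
(108 - 3162)/(703 + 5*(-4 + 36)) = -3054/(703 + 5*32) = -3054/(703 + 160) = -3054/863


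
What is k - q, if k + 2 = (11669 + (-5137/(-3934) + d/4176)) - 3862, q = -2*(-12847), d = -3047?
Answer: -146938948081/8214192 ≈ -17888.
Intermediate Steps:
q = 25694
k = 64116501167/8214192 (k = -2 + ((11669 + (-5137/(-3934) - 3047/4176)) - 3862) = -2 + ((11669 + (-5137*(-1/3934) - 3047*1/4176)) - 3862) = -2 + ((11669 + (5137/3934 - 3047/4176)) - 3862) = -2 + ((11669 + 4732607/8214192) - 3862) = -2 + (95856139055/8214192 - 3862) = -2 + 64132929551/8214192 = 64116501167/8214192 ≈ 7805.6)
k - q = 64116501167/8214192 - 1*25694 = 64116501167/8214192 - 25694 = -146938948081/8214192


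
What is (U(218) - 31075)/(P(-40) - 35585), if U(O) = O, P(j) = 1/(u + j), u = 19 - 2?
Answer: 709711/818456 ≈ 0.86713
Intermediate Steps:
u = 17
P(j) = 1/(17 + j)
(U(218) - 31075)/(P(-40) - 35585) = (218 - 31075)/(1/(17 - 40) - 35585) = -30857/(1/(-23) - 35585) = -30857/(-1/23 - 35585) = -30857/(-818456/23) = -30857*(-23/818456) = 709711/818456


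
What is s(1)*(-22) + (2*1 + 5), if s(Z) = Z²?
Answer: -15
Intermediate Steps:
s(1)*(-22) + (2*1 + 5) = 1²*(-22) + (2*1 + 5) = 1*(-22) + (2 + 5) = -22 + 7 = -15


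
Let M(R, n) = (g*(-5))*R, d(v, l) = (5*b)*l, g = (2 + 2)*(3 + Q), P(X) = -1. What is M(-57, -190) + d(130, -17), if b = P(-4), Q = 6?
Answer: 10345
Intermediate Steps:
b = -1
g = 36 (g = (2 + 2)*(3 + 6) = 4*9 = 36)
d(v, l) = -5*l (d(v, l) = (5*(-1))*l = -5*l)
M(R, n) = -180*R (M(R, n) = (36*(-5))*R = -180*R)
M(-57, -190) + d(130, -17) = -180*(-57) - 5*(-17) = 10260 + 85 = 10345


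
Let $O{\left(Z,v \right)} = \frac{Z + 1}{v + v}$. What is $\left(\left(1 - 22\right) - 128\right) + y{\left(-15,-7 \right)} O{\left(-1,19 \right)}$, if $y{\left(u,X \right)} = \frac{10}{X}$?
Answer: $-149$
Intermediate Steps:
$O{\left(Z,v \right)} = \frac{1 + Z}{2 v}$
$\left(\left(1 - 22\right) - 128\right) + y{\left(-15,-7 \right)} O{\left(-1,19 \right)} = \left(\left(1 - 22\right) - 128\right) + \frac{10}{-7} \frac{1 - 1}{2 \cdot 19} = \left(-21 - 128\right) + 10 \left(- \frac{1}{7}\right) \frac{1}{2} \cdot \frac{1}{19} \cdot 0 = -149 - 0 = -149 + 0 = -149$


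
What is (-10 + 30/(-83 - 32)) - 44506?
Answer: -1023874/23 ≈ -44516.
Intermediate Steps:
(-10 + 30/(-83 - 32)) - 44506 = (-10 + 30/(-115)) - 44506 = (-10 + 30*(-1/115)) - 44506 = (-10 - 6/23) - 44506 = -236/23 - 44506 = -1023874/23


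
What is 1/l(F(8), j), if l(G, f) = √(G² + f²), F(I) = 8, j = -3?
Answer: √73/73 ≈ 0.11704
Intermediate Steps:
1/l(F(8), j) = 1/(√(8² + (-3)²)) = 1/(√(64 + 9)) = 1/(√73) = √73/73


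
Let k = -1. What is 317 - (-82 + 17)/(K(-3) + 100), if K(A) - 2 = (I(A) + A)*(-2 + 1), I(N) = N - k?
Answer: 33984/107 ≈ 317.61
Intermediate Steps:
I(N) = 1 + N (I(N) = N - 1*(-1) = N + 1 = 1 + N)
K(A) = 1 - 2*A (K(A) = 2 + ((1 + A) + A)*(-2 + 1) = 2 + (1 + 2*A)*(-1) = 2 + (-1 - 2*A) = 1 - 2*A)
317 - (-82 + 17)/(K(-3) + 100) = 317 - (-82 + 17)/((1 - 2*(-3)) + 100) = 317 - (-65)/((1 + 6) + 100) = 317 - (-65)/(7 + 100) = 317 - (-65)/107 = 317 - 1*(-65/107) = 317 + 65/107 = 33984/107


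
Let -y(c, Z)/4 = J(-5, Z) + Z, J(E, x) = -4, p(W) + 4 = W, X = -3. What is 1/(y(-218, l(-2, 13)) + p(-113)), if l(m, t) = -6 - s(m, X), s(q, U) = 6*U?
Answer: -1/149 ≈ -0.0067114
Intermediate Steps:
p(W) = -4 + W
l(m, t) = 12 (l(m, t) = -6 - 6*(-3) = -6 - 1*(-18) = -6 + 18 = 12)
y(c, Z) = 16 - 4*Z (y(c, Z) = -4*(-4 + Z) = 16 - 4*Z)
1/(y(-218, l(-2, 13)) + p(-113)) = 1/((16 - 4*12) + (-4 - 113)) = 1/((16 - 48) - 117) = 1/(-32 - 117) = 1/(-149) = -1/149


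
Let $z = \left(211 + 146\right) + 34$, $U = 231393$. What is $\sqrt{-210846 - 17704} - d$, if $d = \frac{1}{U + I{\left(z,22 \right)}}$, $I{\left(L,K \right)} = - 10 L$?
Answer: $- \frac{1}{227483} + 5 i \sqrt{9142} \approx -4.3959 \cdot 10^{-6} + 478.07 i$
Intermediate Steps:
$z = 391$ ($z = 357 + 34 = 391$)
$d = \frac{1}{227483}$ ($d = \frac{1}{231393 - 3910} = \frac{1}{227483} \approx 4.3959 \cdot 10^{-6}$)
$\sqrt{-210846 - 17704} - d = \sqrt{-210846 - 17704} - \frac{1}{227483} = \sqrt{-228550} - \frac{1}{227483} = 5 i \sqrt{9142} - \frac{1}{227483} = - \frac{1}{227483} + 5 i \sqrt{9142}$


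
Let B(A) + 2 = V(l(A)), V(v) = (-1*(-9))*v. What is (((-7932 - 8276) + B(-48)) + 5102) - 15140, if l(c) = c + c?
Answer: -27112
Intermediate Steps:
l(c) = 2*c
V(v) = 9*v
B(A) = -2 + 18*A (B(A) = -2 + 9*(2*A) = -2 + 18*A)
(((-7932 - 8276) + B(-48)) + 5102) - 15140 = (((-7932 - 8276) + (-2 + 18*(-48))) + 5102) - 15140 = ((-16208 + (-2 - 864)) + 5102) - 15140 = ((-16208 - 866) + 5102) - 15140 = (-17074 + 5102) - 15140 = -11972 - 15140 = -27112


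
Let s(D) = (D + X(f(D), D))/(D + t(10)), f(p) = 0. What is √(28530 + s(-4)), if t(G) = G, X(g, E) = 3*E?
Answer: √256746/3 ≈ 168.90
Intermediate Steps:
s(D) = 4*D/(10 + D) (s(D) = (D + 3*D)/(D + 10) = (4*D)/(10 + D) = 4*D/(10 + D))
√(28530 + s(-4)) = √(28530 + 4*(-4)/(10 - 4)) = √(28530 + 4*(-4)/6) = √(28530 + 4*(-4)*(⅙)) = √(28530 - 8/3) = √(85582/3) = √256746/3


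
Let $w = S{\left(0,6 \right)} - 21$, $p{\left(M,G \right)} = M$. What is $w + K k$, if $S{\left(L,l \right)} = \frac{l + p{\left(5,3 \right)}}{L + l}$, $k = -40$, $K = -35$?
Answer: $\frac{8285}{6} \approx 1380.8$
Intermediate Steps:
$S{\left(L,l \right)} = \frac{5 + l}{L + l}$ ($S{\left(L,l \right)} = \frac{l + 5}{L + l} = \frac{5 + l}{L + l}$)
$w = - \frac{115}{6}$ ($w = \frac{5 + 6}{0 + 6} - 21 = \frac{1}{6} \cdot 11 - 21 = \frac{11}{6} - 21 = - \frac{115}{6} \approx -19.167$)
$w + K k = - \frac{115}{6} - -1400 = - \frac{115}{6} + 1400 = \frac{8285}{6}$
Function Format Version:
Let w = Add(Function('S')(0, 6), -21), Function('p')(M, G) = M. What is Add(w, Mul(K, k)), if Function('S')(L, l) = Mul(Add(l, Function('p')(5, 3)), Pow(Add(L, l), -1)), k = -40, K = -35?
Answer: Rational(8285, 6) ≈ 1380.8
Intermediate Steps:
Function('S')(L, l) = Mul(Pow(Add(L, l), -1), Add(5, l)) (Function('S')(L, l) = Mul(Add(l, 5), Pow(Add(L, l), -1)) = Mul(Add(5, l), Pow(Add(L, l), -1)) = Mul(Pow(Add(L, l), -1), Add(5, l)))
w = Rational(-115, 6) (w = Add(Mul(Pow(Add(0, 6), -1), Add(5, 6)), -21) = Add(Mul(Pow(6, -1), 11), -21) = Add(Mul(Rational(1, 6), 11), -21) = Add(Rational(11, 6), -21) = Rational(-115, 6) ≈ -19.167)
Add(w, Mul(K, k)) = Add(Rational(-115, 6), Mul(-35, -40)) = Add(Rational(-115, 6), 1400) = Rational(8285, 6)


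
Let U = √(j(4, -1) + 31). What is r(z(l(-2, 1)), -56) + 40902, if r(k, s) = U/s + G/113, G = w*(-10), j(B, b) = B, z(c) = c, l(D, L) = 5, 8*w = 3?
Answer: 18487689/452 - √35/56 ≈ 40902.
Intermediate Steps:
w = 3/8 (w = (⅛)*3 = 3/8 ≈ 0.37500)
G = -15/4 (G = (3/8)*(-10) = -15/4 ≈ -3.7500)
U = √35 (U = √(4 + 31) = √35 ≈ 5.9161)
r(k, s) = -15/452 + √35/s (r(k, s) = √35/s - 15/4/113 = √35/s - 15/4*1/113 = √35/s - 15/452 = -15/452 + √35/s)
r(z(l(-2, 1)), -56) + 40902 = (-15/452 + √35/(-56)) + 40902 = (-15/452 + √35*(-1/56)) + 40902 = (-15/452 - √35/56) + 40902 = 18487689/452 - √35/56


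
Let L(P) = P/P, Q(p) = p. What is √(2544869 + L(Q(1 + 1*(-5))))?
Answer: √2544870 ≈ 1595.3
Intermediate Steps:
L(P) = 1
√(2544869 + L(Q(1 + 1*(-5)))) = √(2544869 + 1) = √2544870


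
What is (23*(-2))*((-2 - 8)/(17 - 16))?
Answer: 460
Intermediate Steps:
(23*(-2))*((-2 - 8)/(17 - 16)) = -(-460)/1 = -(-460) = -46*(-10) = 460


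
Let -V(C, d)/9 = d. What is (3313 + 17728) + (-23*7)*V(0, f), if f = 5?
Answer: 28286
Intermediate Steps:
V(C, d) = -9*d
(3313 + 17728) + (-23*7)*V(0, f) = (3313 + 17728) + (-23*7)*(-9*5) = 21041 - 161*(-45) = 21041 + 7245 = 28286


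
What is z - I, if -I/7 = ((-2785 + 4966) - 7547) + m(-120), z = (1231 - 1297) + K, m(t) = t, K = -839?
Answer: -39307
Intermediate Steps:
z = -905 (z = (1231 - 1297) - 839 = -66 - 839 = -905)
I = 38402 (I = -7*(((-2785 + 4966) - 7547) - 120) = -7*((2181 - 7547) - 120) = -7*(-5366 - 120) = -7*(-5486) = 38402)
z - I = -905 - 1*38402 = -905 - 38402 = -39307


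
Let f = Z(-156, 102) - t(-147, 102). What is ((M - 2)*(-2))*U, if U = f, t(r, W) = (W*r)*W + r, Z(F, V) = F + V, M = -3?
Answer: 15294810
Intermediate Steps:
t(r, W) = r + r*W**2 (t(r, W) = r*W**2 + r = r + r*W**2)
f = 1529481 (f = (-156 + 102) - (-147)*(1 + 102**2) = -54 - (-147)*(1 + 10404) = -54 - (-147)*10405 = -54 - 1*(-1529535) = -54 + 1529535 = 1529481)
U = 1529481
((M - 2)*(-2))*U = ((-3 - 2)*(-2))*1529481 = -5*(-2)*1529481 = 10*1529481 = 15294810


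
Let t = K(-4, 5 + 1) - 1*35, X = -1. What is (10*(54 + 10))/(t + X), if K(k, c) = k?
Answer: -16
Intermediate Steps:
t = -39 (t = -4 - 1*35 = -4 - 35 = -39)
(10*(54 + 10))/(t + X) = (10*(54 + 10))/(-39 - 1) = (10*64)/(-40) = 640*(-1/40) = -16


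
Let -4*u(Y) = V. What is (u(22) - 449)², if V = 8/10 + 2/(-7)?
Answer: 988410721/4900 ≈ 2.0172e+5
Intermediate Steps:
V = 18/35 (V = 8*(⅒) + 2*(-⅐) = ⅘ - 2/7 = 18/35 ≈ 0.51429)
u(Y) = -9/70 (u(Y) = -¼*18/35 = -9/70)
(u(22) - 449)² = (-9/70 - 449)² = (-31439/70)² = 988410721/4900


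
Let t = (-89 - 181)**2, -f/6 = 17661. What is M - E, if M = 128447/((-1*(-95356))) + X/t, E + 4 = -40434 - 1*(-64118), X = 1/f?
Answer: -4360528160964185389/184154401254600 ≈ -23679.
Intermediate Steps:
f = -105966 (f = -6*17661 = -105966)
t = 72900 (t = (-270)**2 = 72900)
X = -1/105966 (X = 1/(-105966) = -1/105966 ≈ -9.4370e-6)
E = 23680 (E = -4 + (-40434 - 1*(-64118)) = -4 + (-40434 + 64118) = -4 + 23684 = 23680)
M = 248060744742611/184154401254600 (M = 128447/((-1*(-95356))) - 1/105966/72900 = 128447/95356 - 1/105966*1/72900 = 128447*(1/95356) - 1/7724921400 = 128447/95356 - 1/7724921400 = 248060744742611/184154401254600 ≈ 1.3470)
M - E = 248060744742611/184154401254600 - 1*23680 = 248060744742611/184154401254600 - 23680 = -4360528160964185389/184154401254600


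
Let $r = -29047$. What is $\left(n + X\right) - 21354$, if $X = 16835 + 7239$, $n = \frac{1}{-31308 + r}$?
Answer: $\frac{164165599}{60355} \approx 2720.0$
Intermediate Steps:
$n = - \frac{1}{60355}$ ($n = \frac{1}{-31308 - 29047} = \frac{1}{-60355} = - \frac{1}{60355} \approx -1.6569 \cdot 10^{-5}$)
$X = 24074$
$\left(n + X\right) - 21354 = \left(- \frac{1}{60355} + 24074\right) - 21354 = \frac{1452986269}{60355} - 21354 = \frac{164165599}{60355}$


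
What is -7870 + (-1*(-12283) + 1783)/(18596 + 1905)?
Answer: -12409908/1577 ≈ -7869.3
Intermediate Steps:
-7870 + (-1*(-12283) + 1783)/(18596 + 1905) = -7870 + (12283 + 1783)/20501 = -7870 + 14066*(1/20501) = -7870 + 1082/1577 = -12409908/1577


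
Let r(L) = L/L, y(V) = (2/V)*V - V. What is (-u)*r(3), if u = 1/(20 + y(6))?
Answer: -1/16 ≈ -0.062500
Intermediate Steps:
y(V) = 2 - V
r(L) = 1
u = 1/16 (u = 1/(20 + (2 - 1*6)) = 1/(20 + (2 - 6)) = 1/(20 - 4) = 1/16 ≈ 0.062500)
(-u)*r(3) = -1*1/16*1 = -1/16*1 = -1/16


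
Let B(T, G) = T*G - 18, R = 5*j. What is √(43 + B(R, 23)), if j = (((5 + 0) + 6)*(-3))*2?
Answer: I*√7565 ≈ 86.977*I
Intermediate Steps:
j = -66 (j = ((5 + 6)*(-3))*2 = (11*(-3))*2 = -33*2 = -66)
R = -330 (R = 5*(-66) = -330)
B(T, G) = -18 + G*T (B(T, G) = G*T - 18 = -18 + G*T)
√(43 + B(R, 23)) = √(43 + (-18 + 23*(-330))) = √(43 + (-18 - 7590)) = √(43 - 7608) = √(-7565) = I*√7565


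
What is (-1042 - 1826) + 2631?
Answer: -237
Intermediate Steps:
(-1042 - 1826) + 2631 = -2868 + 2631 = -237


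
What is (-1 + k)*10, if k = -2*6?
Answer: -130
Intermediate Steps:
k = -12 (k = -1*12 = -12)
(-1 + k)*10 = (-1 - 12)*10 = -13*10 = -130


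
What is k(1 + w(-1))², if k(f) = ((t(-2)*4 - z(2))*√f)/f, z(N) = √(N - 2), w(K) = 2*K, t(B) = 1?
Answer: -16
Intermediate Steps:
z(N) = √(-2 + N)
k(f) = 4/√f (k(f) = ((1*4 - √(-2 + 2))*√f)/f = ((4 - √0)*√f)/f = ((4 - 1*0)*√f)/f = ((4 + 0)*√f)/f = (4*√f)/f = 4/√f)
k(1 + w(-1))² = (4/√(1 + 2*(-1)))² = (4/√(1 - 2))² = (4/√(-1))² = (4*(-I))² = (-4*I)² = -16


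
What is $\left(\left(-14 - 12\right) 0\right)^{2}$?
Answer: $0$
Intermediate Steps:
$\left(\left(-14 - 12\right) 0\right)^{2} = \left(\left(-26\right) 0\right)^{2} = 0^{2} = 0$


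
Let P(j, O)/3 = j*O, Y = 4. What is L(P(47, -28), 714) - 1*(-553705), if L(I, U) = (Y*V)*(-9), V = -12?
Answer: 554137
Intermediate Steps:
P(j, O) = 3*O*j (P(j, O) = 3*(j*O) = 3*(O*j) = 3*O*j)
L(I, U) = 432 (L(I, U) = (4*(-12))*(-9) = -48*(-9) = 432)
L(P(47, -28), 714) - 1*(-553705) = 432 - 1*(-553705) = 432 + 553705 = 554137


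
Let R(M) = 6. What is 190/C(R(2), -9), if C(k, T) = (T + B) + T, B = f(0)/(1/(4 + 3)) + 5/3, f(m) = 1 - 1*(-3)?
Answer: 114/7 ≈ 16.286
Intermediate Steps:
f(m) = 4 (f(m) = 1 + 3 = 4)
B = 89/3 (B = 4/(1/(4 + 3)) + 5/3 = 4/(1/7) + 5*(1/3) = 4/(1/7) + 5/3 = 4*7 + 5/3 = 28 + 5/3 = 89/3 ≈ 29.667)
C(k, T) = 89/3 + 2*T (C(k, T) = (T + 89/3) + T = (89/3 + T) + T = 89/3 + 2*T)
190/C(R(2), -9) = 190/(89/3 + 2*(-9)) = 190/(89/3 - 18) = 190/(35/3) = 190*(3/35) = 114/7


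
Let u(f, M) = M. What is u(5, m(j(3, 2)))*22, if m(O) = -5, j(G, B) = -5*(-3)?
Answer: -110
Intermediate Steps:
j(G, B) = 15
u(5, m(j(3, 2)))*22 = -5*22 = -110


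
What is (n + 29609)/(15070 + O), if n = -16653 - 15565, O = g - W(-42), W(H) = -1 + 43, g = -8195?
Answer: -2609/6833 ≈ -0.38182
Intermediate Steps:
W(H) = 42
O = -8237 (O = -8195 - 1*42 = -8195 - 42 = -8237)
n = -32218
(n + 29609)/(15070 + O) = (-32218 + 29609)/(15070 - 8237) = -2609/6833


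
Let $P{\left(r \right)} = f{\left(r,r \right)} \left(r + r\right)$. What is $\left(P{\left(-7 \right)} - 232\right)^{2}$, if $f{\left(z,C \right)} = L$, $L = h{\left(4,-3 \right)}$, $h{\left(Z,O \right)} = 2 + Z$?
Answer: $99856$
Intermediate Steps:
$L = 6$ ($L = 2 + 4 = 6$)
$f{\left(z,C \right)} = 6$
$P{\left(r \right)} = 12 r$ ($P{\left(r \right)} = 6 \left(r + r\right) = 6 \cdot 2 r = 12 r$)
$\left(P{\left(-7 \right)} - 232\right)^{2} = \left(12 \left(-7\right) - 232\right)^{2} = \left(-84 - 232\right)^{2} = \left(-316\right)^{2} = 99856$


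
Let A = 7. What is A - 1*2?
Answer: 5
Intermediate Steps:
A - 1*2 = 7 - 1*2 = 7 - 2 = 5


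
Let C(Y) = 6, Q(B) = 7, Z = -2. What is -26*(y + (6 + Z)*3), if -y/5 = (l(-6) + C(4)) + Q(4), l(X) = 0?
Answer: 1378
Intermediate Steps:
y = -65 (y = -5*((0 + 6) + 7) = -5*(6 + 7) = -5*13 = -65)
-26*(y + (6 + Z)*3) = -26*(-65 + (6 - 2)*3) = -26*(-65 + 4*3) = -26*(-65 + 12) = -26*(-53) = 1378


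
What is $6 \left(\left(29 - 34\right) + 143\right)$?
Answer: $828$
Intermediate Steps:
$6 \left(\left(29 - 34\right) + 143\right) = 6 \left(-5 + 143\right) = 6 \cdot 138 = 828$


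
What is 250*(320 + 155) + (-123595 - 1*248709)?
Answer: -253554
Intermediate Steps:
250*(320 + 155) + (-123595 - 1*248709) = 250*475 + (-123595 - 248709) = 118750 - 372304 = -253554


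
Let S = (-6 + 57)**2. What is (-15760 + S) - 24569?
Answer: -37728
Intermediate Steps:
S = 2601 (S = 51**2 = 2601)
(-15760 + S) - 24569 = (-15760 + 2601) - 24569 = -13159 - 24569 = -37728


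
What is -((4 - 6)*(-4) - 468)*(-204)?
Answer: -93840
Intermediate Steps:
-((4 - 6)*(-4) - 468)*(-204) = -(-2*(-4) - 468)*(-204) = -(8 - 468)*(-204) = -(-460)*(-204) = -1*93840 = -93840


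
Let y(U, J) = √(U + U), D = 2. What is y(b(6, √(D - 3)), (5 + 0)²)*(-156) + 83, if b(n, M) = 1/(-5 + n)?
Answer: 83 - 156*√2 ≈ -137.62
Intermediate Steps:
y(U, J) = √2*√U (y(U, J) = √(2*U) = √2*√U)
y(b(6, √(D - 3)), (5 + 0)²)*(-156) + 83 = (√2*√(1/(-5 + 6)))*(-156) + 83 = (√2*√(1/1))*(-156) + 83 = (√2*√1)*(-156) + 83 = (√2*1)*(-156) + 83 = √2*(-156) + 83 = -156*√2 + 83 = 83 - 156*√2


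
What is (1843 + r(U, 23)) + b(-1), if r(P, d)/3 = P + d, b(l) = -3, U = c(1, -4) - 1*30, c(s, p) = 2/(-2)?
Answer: 1816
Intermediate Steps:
c(s, p) = -1 (c(s, p) = 2*(-½) = -1)
U = -31 (U = -1 - 1*30 = -1 - 30 = -31)
r(P, d) = 3*P + 3*d (r(P, d) = 3*(P + d) = 3*P + 3*d)
(1843 + r(U, 23)) + b(-1) = (1843 + (3*(-31) + 3*23)) - 3 = (1843 + (-93 + 69)) - 3 = (1843 - 24) - 3 = 1819 - 3 = 1816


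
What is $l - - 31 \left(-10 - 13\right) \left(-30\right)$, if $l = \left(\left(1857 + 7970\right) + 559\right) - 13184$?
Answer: $18592$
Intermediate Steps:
$l = -2798$ ($l = \left(9827 + 559\right) - 13184 = 10386 - 13184 = -2798$)
$l - - 31 \left(-10 - 13\right) \left(-30\right) = -2798 - - 31 \left(-10 - 13\right) \left(-30\right) = -2798 - - 31 \left(-23\right) \left(-30\right) = -2798 - - \left(-713\right) \left(-30\right) = -2798 - \left(-1\right) 21390 = -2798 - -21390 = -2798 + 21390 = 18592$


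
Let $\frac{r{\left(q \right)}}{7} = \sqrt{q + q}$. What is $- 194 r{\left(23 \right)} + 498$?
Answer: $498 - 1358 \sqrt{46} \approx -8712.4$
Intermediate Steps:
$r{\left(q \right)} = 7 \sqrt{2} \sqrt{q}$ ($r{\left(q \right)} = 7 \sqrt{q + q} = 7 \sqrt{2 q} = 7 \sqrt{2} \sqrt{q}$)
$- 194 r{\left(23 \right)} + 498 = - 194 \cdot 7 \sqrt{2} \sqrt{23} + 498 = - 194 \cdot 7 \sqrt{46} + 498 = - 1358 \sqrt{46} + 498 = 498 - 1358 \sqrt{46}$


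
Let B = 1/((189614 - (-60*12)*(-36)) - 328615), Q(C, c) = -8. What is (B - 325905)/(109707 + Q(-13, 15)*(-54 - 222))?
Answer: -53748578506/18457133715 ≈ -2.9121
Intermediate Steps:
B = -1/164921 (B = 1/((189614 - (-720)*(-36)) - 328615) = 1/((189614 - 1*25920) - 328615) = 1/((189614 - 25920) - 328615) = 1/(163694 - 328615) = 1/(-164921) = -1/164921 ≈ -6.0635e-6)
(B - 325905)/(109707 + Q(-13, 15)*(-54 - 222)) = (-1/164921 - 325905)/(109707 - 8*(-54 - 222)) = -53748578506/(164921*(109707 - 8*(-276))) = -53748578506/(164921*(109707 + 2208)) = -53748578506/164921/111915 = -53748578506/164921*1/111915 = -53748578506/18457133715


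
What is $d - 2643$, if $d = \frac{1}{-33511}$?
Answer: $- \frac{88569574}{33511} \approx -2643.0$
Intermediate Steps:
$d = - \frac{1}{33511} \approx -2.9841 \cdot 10^{-5}$
$d - 2643 = - \frac{1}{33511} - 2643 = - \frac{88569574}{33511}$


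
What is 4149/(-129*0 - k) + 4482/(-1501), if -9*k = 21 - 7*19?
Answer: -56550825/168112 ≈ -336.39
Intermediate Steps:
k = 112/9 (k = -(21 - 7*19)/9 = -(21 - 133)/9 = -⅑*(-112) = 112/9 ≈ 12.444)
4149/(-129*0 - k) + 4482/(-1501) = 4149/(-129*0 - 1*112/9) + 4482/(-1501) = 4149/(0 - 112/9) + 4482*(-1/1501) = 4149/(-112/9) - 4482/1501 = 4149*(-9/112) - 4482/1501 = -37341/112 - 4482/1501 = -56550825/168112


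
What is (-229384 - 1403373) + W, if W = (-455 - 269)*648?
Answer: -2101909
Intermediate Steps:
W = -469152 (W = -724*648 = -469152)
(-229384 - 1403373) + W = (-229384 - 1403373) - 469152 = -1632757 - 469152 = -2101909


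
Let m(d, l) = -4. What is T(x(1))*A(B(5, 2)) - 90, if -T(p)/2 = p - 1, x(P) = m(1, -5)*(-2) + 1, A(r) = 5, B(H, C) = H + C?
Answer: -170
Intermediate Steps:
B(H, C) = C + H
x(P) = 9 (x(P) = -4*(-2) + 1 = 8 + 1 = 9)
T(p) = 2 - 2*p (T(p) = -2*(p - 1) = -2*(-1 + p) = 2 - 2*p)
T(x(1))*A(B(5, 2)) - 90 = (2 - 2*9)*5 - 90 = (2 - 18)*5 - 90 = -16*5 - 90 = -80 - 90 = -170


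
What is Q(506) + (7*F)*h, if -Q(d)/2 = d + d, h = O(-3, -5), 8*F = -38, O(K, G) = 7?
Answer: -9027/4 ≈ -2256.8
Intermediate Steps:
F = -19/4 (F = (⅛)*(-38) = -19/4 ≈ -4.7500)
h = 7
Q(d) = -4*d (Q(d) = -2*(d + d) = -4*d)
Q(506) + (7*F)*h = -4*506 + (7*(-19/4))*7 = -2024 - 133/4*7 = -2024 - 931/4 = -9027/4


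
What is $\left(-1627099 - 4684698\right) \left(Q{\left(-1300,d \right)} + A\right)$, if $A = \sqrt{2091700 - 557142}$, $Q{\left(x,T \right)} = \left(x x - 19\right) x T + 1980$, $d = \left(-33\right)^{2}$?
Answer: $15101012822694396840 - 6311797 \sqrt{1534558} \approx 1.5101 \cdot 10^{19}$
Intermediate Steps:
$d = 1089$
$Q{\left(x,T \right)} = 1980 + T x \left(-19 + x^{2}\right)$ ($Q{\left(x,T \right)} = \left(x^{2} - 19\right) x T + 1980 = \left(-19 + x^{2}\right) x T + 1980 = x \left(-19 + x^{2}\right) T + 1980 = T x \left(-19 + x^{2}\right) + 1980 = 1980 + T x \left(-19 + x^{2}\right)$)
$A = \sqrt{1534558} \approx 1238.8$
$\left(-1627099 - 4684698\right) \left(Q{\left(-1300,d \right)} + A\right) = \left(-1627099 - 4684698\right) \left(\left(1980 + 1089 \left(-1300\right)^{3} - 20691 \left(-1300\right)\right) + \sqrt{1534558}\right) = - 6311797 \left(\left(1980 + 1089 \left(-2197000000\right) + 26898300\right) + \sqrt{1534558}\right) = - 6311797 \left(\left(1980 - 2392533000000 + 26898300\right) + \sqrt{1534558}\right) = - 6311797 \left(-2392506099720 + \sqrt{1534558}\right) = 15101012822694396840 - 6311797 \sqrt{1534558}$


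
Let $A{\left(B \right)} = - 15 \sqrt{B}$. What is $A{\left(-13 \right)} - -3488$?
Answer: $3488 - 15 i \sqrt{13} \approx 3488.0 - 54.083 i$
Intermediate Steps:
$A{\left(-13 \right)} - -3488 = - 15 \sqrt{-13} - -3488 = - 15 i \sqrt{13} + 3488 = 3488 - 15 i \sqrt{13}$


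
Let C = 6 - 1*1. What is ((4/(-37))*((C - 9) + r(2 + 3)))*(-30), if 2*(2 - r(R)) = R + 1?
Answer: -600/37 ≈ -16.216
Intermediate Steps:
C = 5 (C = 6 - 1 = 5)
r(R) = 3/2 - R/2 (r(R) = 2 - (R + 1)/2 = 2 - (1 + R)/2 = 2 + (-½ - R/2) = 3/2 - R/2)
((4/(-37))*((C - 9) + r(2 + 3)))*(-30) = ((4/(-37))*((5 - 9) + (3/2 - (2 + 3)/2)))*(-30) = ((4*(-1/37))*(-4 + (3/2 - ½*5)))*(-30) = -4*(-4 + (3/2 - 5/2))/37*(-30) = -4*(-4 - 1)/37*(-30) = -4/37*(-5)*(-30) = (20/37)*(-30) = -600/37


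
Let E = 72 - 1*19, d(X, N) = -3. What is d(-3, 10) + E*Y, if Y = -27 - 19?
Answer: -2441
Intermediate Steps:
Y = -46
E = 53 (E = 72 - 19 = 53)
d(-3, 10) + E*Y = -3 + 53*(-46) = -3 - 2438 = -2441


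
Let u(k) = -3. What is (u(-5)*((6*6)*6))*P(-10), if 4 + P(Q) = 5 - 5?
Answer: 2592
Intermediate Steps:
P(Q) = -4 (P(Q) = -4 + (5 - 5) = -4 + 0 = -4)
(u(-5)*((6*6)*6))*P(-10) = -3*6*6*6*(-4) = -108*6*(-4) = -3*216*(-4) = -648*(-4) = 2592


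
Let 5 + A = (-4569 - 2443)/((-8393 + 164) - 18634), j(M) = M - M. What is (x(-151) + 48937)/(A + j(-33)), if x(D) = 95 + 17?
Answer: -119782117/11573 ≈ -10350.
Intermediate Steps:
j(M) = 0
x(D) = 112
A = -127303/26863 (A = -5 + (-4569 - 2443)/((-8393 + 164) - 18634) = -5 - 7012/(-8229 - 18634) = -5 - 7012/(-26863) = -5 - 7012*(-1/26863) = -5 + 7012/26863 = -127303/26863 ≈ -4.7390)
(x(-151) + 48937)/(A + j(-33)) = (112 + 48937)/(-127303/26863 + 0) = 49049/(-127303/26863) = 49049*(-26863/127303) = -119782117/11573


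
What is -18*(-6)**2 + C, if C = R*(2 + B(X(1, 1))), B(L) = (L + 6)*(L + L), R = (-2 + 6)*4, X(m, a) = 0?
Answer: -616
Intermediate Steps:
R = 16 (R = 4*4 = 16)
B(L) = 2*L*(6 + L) (B(L) = (6 + L)*(2*L) = 2*L*(6 + L))
C = 32 (C = 16*(2 + 2*0*(6 + 0)) = 16*(2 + 2*0*6) = 16*(2 + 0) = 16*2 = 32)
-18*(-6)**2 + C = -18*(-6)**2 + 32 = -18*36 + 32 = -648 + 32 = -616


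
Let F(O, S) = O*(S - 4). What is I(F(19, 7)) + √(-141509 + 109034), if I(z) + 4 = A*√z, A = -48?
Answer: -4 - 48*√57 + 5*I*√1299 ≈ -366.39 + 180.21*I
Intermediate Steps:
F(O, S) = O*(-4 + S)
I(z) = -4 - 48*√z
I(F(19, 7)) + √(-141509 + 109034) = (-4 - 48*√19*√(-4 + 7)) + √(-141509 + 109034) = (-4 - 48*√57) + √(-32475) = (-4 - 48*√57) + 5*I*√1299 = -4 - 48*√57 + 5*I*√1299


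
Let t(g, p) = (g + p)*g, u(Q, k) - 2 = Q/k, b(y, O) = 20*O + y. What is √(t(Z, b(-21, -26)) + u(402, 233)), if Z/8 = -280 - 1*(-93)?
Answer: 2*√41359473743/233 ≈ 1745.7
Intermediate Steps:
b(y, O) = y + 20*O
u(Q, k) = 2 + Q/k
Z = -1496 (Z = 8*(-280 - 1*(-93)) = 8*(-280 + 93) = 8*(-187) = -1496)
t(g, p) = g*(g + p)
√(t(Z, b(-21, -26)) + u(402, 233)) = √(-1496*(-1496 + (-21 + 20*(-26))) + (2 + 402/233)) = √(-1496*(-1496 + (-21 - 520)) + (2 + 402*(1/233))) = √(-1496*(-1496 - 541) + (2 + 402/233)) = √(-1496*(-2037) + 868/233) = √(3047352 + 868/233) = √(710033884/233) = 2*√41359473743/233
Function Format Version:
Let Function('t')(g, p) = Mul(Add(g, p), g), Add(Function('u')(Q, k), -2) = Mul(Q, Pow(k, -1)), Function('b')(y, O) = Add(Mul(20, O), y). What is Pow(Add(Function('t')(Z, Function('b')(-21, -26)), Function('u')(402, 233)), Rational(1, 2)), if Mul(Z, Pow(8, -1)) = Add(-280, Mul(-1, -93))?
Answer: Mul(Rational(2, 233), Pow(41359473743, Rational(1, 2))) ≈ 1745.7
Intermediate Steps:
Function('b')(y, O) = Add(y, Mul(20, O))
Function('u')(Q, k) = Add(2, Mul(Q, Pow(k, -1)))
Z = -1496 (Z = Mul(8, Add(-280, Mul(-1, -93))) = Mul(8, Add(-280, 93)) = Mul(8, -187) = -1496)
Function('t')(g, p) = Mul(g, Add(g, p))
Pow(Add(Function('t')(Z, Function('b')(-21, -26)), Function('u')(402, 233)), Rational(1, 2)) = Pow(Add(Mul(-1496, Add(-1496, Add(-21, Mul(20, -26)))), Add(2, Mul(402, Pow(233, -1)))), Rational(1, 2)) = Pow(Add(Mul(-1496, Add(-1496, Add(-21, -520))), Add(2, Mul(402, Rational(1, 233)))), Rational(1, 2)) = Pow(Add(Mul(-1496, Add(-1496, -541)), Add(2, Rational(402, 233))), Rational(1, 2)) = Pow(Add(Mul(-1496, -2037), Rational(868, 233)), Rational(1, 2)) = Pow(Add(3047352, Rational(868, 233)), Rational(1, 2)) = Pow(Rational(710033884, 233), Rational(1, 2)) = Mul(Rational(2, 233), Pow(41359473743, Rational(1, 2)))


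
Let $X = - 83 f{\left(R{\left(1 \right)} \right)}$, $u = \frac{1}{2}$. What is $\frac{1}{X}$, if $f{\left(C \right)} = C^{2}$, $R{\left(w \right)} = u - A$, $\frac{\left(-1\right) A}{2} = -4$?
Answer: $- \frac{4}{18675} \approx -0.00021419$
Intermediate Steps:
$A = 8$ ($A = \left(-2\right) \left(-4\right) = 8$)
$u = \frac{1}{2} \approx 0.5$
$R{\left(w \right)} = - \frac{15}{2}$ ($R{\left(w \right)} = \frac{1}{2} - 8 = - \frac{15}{2}$)
$X = - \frac{18675}{4}$ ($X = - 83 \left(- \frac{15}{2}\right)^{2} = \left(-83\right) \frac{225}{4} = - \frac{18675}{4} \approx -4668.8$)
$\frac{1}{X} = \frac{1}{- \frac{18675}{4}} = - \frac{4}{18675}$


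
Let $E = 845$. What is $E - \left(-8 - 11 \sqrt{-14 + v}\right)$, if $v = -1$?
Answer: $853 + 11 i \sqrt{15} \approx 853.0 + 42.603 i$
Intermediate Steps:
$E - \left(-8 - 11 \sqrt{-14 + v}\right) = 845 - \left(-8 - 11 \sqrt{-14 - 1}\right) = 845 - \left(-8 - 11 \sqrt{-15}\right) = 845 - \left(-8 - 11 i \sqrt{15}\right) = 845 + \left(8 + 11 i \sqrt{15}\right) = 853 + 11 i \sqrt{15}$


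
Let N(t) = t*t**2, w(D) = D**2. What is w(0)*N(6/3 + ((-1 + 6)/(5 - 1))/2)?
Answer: 0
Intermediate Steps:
N(t) = t**3
w(0)*N(6/3 + ((-1 + 6)/(5 - 1))/2) = 0**2*(6/3 + ((-1 + 6)/(5 - 1))/2)**3 = 0*(6*(1/3) + (5/4)*(1/2))**3 = 0*(2 + (5*(1/4))*(1/2))**3 = 0*(2 + (5/4)*(1/2))**3 = 0*(2 + 5/8)**3 = 0*(21/8)**3 = 0*(9261/512) = 0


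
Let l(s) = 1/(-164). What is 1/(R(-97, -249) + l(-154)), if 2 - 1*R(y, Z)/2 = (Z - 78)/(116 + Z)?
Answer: -21812/20141 ≈ -1.0830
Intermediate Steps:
R(y, Z) = 4 - 2*(-78 + Z)/(116 + Z) (R(y, Z) = 4 - 2*(Z - 78)/(116 + Z) = 4 - 2*(-78 + Z)/(116 + Z))
l(s) = -1/164
1/(R(-97, -249) + l(-154)) = 1/(2*(310 - 249)/(116 - 249) - 1/164) = 1/(2*61/(-133) - 1/164) = 1/(2*(-1/133)*61 - 1/164) = 1/(-122/133 - 1/164) = 1/(-20141/21812) = -21812/20141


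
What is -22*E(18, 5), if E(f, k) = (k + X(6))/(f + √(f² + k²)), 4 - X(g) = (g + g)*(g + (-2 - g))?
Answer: 13068/25 - 726*√349/25 ≈ -19.792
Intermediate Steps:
X(g) = 4 + 4*g (X(g) = 4 - (g + g)*(g + (-2 - g)) = 4 - 2*g*(-2) = 4 - (-4)*g = 4 + 4*g)
E(f, k) = (28 + k)/(f + √(f² + k²)) (E(f, k) = (k + (4 + 4*6))/(f + √(f² + k²)) = (k + (4 + 24))/(f + √(f² + k²)) = (k + 28)/(f + √(f² + k²)) = (28 + k)/(f + √(f² + k²)))
-22*E(18, 5) = -22*(28 + 5)/(18 + √(18² + 5²)) = -22*33/(18 + √(324 + 25)) = -22*33/(18 + √349) = -726/(18 + √349)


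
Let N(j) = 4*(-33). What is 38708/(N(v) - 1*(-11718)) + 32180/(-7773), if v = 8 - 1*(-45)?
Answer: -11993366/15009663 ≈ -0.79904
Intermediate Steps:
v = 53 (v = 8 + 45 = 53)
N(j) = -132
38708/(N(v) - 1*(-11718)) + 32180/(-7773) = 38708/(-132 - 1*(-11718)) + 32180/(-7773) = 38708/(-132 + 11718) + 32180*(-1/7773) = 38708/11586 - 32180/7773 = 38708*(1/11586) - 32180/7773 = 19354/5793 - 32180/7773 = -11993366/15009663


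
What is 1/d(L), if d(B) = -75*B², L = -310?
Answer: -1/7207500 ≈ -1.3874e-7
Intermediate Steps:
1/d(L) = 1/(-75*(-310)²) = 1/(-75*96100) = 1/(-7207500) = -1/7207500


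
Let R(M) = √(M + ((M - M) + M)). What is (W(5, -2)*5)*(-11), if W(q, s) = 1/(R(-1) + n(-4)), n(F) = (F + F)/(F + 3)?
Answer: -20/3 + 5*I*√2/6 ≈ -6.6667 + 1.1785*I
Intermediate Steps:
n(F) = 2*F/(3 + F) (n(F) = (2*F)/(3 + F) = 2*F/(3 + F))
R(M) = √2*√M (R(M) = √(M + (0 + M)) = √(M + M) = √(2*M) = √2*√M)
W(q, s) = 1/(8 + I*√2) (W(q, s) = 1/(√2*√(-1) + 2*(-4)/(3 - 4)) = 1/(√2*I + 2*(-4)/(-1)) = 1/(I*√2 + 2*(-4)*(-1)) = 1/(I*√2 + 8) = 1/(8 + I*√2))
(W(5, -2)*5)*(-11) = (-I/(√2 - 8*I)*5)*(-11) = -5*I/(√2 - 8*I)*(-11) = 55*I/(√2 - 8*I)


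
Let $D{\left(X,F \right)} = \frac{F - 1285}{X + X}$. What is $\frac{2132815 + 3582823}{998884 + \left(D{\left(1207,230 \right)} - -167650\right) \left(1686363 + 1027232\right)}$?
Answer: $\frac{13797550132}{1098210711487751} \approx 1.2564 \cdot 10^{-5}$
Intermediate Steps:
$D{\left(X,F \right)} = \frac{-1285 + F}{2 X}$
$\frac{2132815 + 3582823}{998884 + \left(D{\left(1207,230 \right)} - -167650\right) \left(1686363 + 1027232\right)} = \frac{2132815 + 3582823}{998884 + \left(\frac{-1285 + 230}{2 \cdot 1207} - -167650\right) \left(1686363 + 1027232\right)} = \frac{5715638}{998884 + \left(\frac{1}{2} \cdot \frac{1}{1207} \left(-1055\right) + 167650\right) 2713595} = \frac{5715638}{998884 + \left(- \frac{1055}{2414} + 167650\right) 2713595} = \frac{5715638}{998884 + \frac{404706045}{2414} \cdot 2713595} = \frac{5715638}{998884 + \frac{1098208300181775}{2414}} = \frac{5715638}{\frac{1098210711487751}{2414}} = 5715638 \cdot \frac{2414}{1098210711487751} = \frac{13797550132}{1098210711487751}$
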